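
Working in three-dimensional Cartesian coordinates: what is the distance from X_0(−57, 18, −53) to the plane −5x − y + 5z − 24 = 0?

22√51/51

d = |(-5)·(-57) + (-1)·18 + 5·(-53) − 24| / √(25 + 1 + 25) = |-22| / √51 = 22/√51.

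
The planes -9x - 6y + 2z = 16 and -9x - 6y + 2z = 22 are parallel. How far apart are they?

With common normal n = (-9, -6, 2) (|n| = 11), the distance is |16 − 22|/|n| = 6/11.

6/11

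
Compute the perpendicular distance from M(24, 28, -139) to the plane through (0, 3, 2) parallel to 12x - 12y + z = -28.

Parallel planes share the normal n = (12, -12, 1); since (0, 3, 2) lies on the plane, its equation is 12x - 12y + z = -34.
Then n·(24, 28, -139) - (-34) = -153.
|n| = √(144 + 144 + 1) = 17, so the distance is |-153|/17 = 9.

9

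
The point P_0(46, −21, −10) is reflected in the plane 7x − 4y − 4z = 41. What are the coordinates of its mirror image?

(-24, 19, 30)

With n = (7, −4, −4), the signed offset is (n·P_0 − 41)/|n|² = 405/81 = 5.
P_0' = P_0 − 2t·n = (46, −21, −10) − 10·(7, −4, −4) = (−24, 19, 30).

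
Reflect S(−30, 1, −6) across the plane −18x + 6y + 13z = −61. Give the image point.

(6, -11, -32)

n = (−18, 6, 13), |n|² = 529, n·S − (-61) = 529, so t = 529/529 = 1.
Foot F = S − 1·n = (−12, −5, −19); the reflection is 2F − S = (6, −11, −32).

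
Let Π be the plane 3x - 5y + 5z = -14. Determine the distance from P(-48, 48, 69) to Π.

25√59/59

d = |3·(-48) + (-5)·48 + 5·69 − (-14)| / √(9 + 25 + 25) = |-25| / √59 = 25/√59.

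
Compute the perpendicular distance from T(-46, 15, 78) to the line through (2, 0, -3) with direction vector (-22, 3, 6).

3√481

Direction vector d = (-22, 3, 6).
AP = (-48, 15, 81); AP·d = 1587, |AP|² = 9090, |d|² = 529.
distance² = |AP|² − (AP·d)²/|d|² = 9090 − 2518569/529 = 4329, so the distance is 3√481.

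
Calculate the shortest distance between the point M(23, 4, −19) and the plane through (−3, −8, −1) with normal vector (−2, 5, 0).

8√29/29

The plane has equation n·(r − (−3, −8, −1)) = 0, i.e. n·r = -34.
d = |(-2)·23 + 5·4 − (-34)| / √(4 + 25 + 0) = |8| / √29 = 8√29/29.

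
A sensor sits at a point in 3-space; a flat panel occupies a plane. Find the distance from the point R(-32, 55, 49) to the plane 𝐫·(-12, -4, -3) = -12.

29/13

d = |(-12)·(-32) + (-4)·55 + (-3)·49 − (-12)| / √(144 + 16 + 9) = |29| / 13 = 29/13.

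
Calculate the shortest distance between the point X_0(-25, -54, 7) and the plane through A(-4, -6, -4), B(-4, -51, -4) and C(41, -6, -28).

3/17

AB = (0, -45, 0) and AC = (45, 0, -24), so a normal is n = AB × AC = (1080, 0, 2025).
Then n·(-25, -54, 7) - (-12420) = -405.
|n| = √(1166400 + 0 + 4100625) = 2295, so the distance is |-405|/2295 = 3/17.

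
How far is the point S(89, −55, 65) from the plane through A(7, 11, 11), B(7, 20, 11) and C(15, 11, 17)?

6

AB = (0, 9, 0) and AC = (8, 0, 6), so a normal is n = AB × AC = (54, 0, −72).
n = (54, 0, −72); n·P − (-414) = 540; |n| = 90; distance = 540/90 = 6.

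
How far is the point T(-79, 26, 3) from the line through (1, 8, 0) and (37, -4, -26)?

2√493

A direction vector is d = (36, -12, -26).
AP = (-80, 18, 3), and AP × d = (-432, -1972, 312).
|AP × d|² = 4172752 and |d|² = 2116, so the distance is √(4172752/2116) = √1972 = 2√493.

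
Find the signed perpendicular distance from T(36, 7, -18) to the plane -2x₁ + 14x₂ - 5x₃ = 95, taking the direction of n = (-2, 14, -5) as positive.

n·T − 95 = 21.
|n| = 15, so the signed distance is 21/15 = 7/5.

7/5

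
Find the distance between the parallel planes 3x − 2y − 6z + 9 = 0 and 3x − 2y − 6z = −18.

9/7

Both planes have normal n = (3, −2, −6), |n| = 7. Any point on the first plane is at distance |(-18) − (-9)|/|n| = 9/7 from the second.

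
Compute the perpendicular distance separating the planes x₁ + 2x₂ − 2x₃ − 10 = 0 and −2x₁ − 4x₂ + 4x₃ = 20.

Divide the second equation by -2 to match normals: x₁ + 2x₂ − 2x₃ = -10.
Both planes have normal n = (1, 2, −2), |n| = 3. Any point on the first plane is at distance |(-10) − 10|/|n| = 20/3 from the second.

20/3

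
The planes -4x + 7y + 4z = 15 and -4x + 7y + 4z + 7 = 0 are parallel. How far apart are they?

22/9

Both planes have normal n = (-4, 7, 4), |n| = 9. Any point on the first plane is at distance |(-7) − 15|/|n| = 22/9 from the second.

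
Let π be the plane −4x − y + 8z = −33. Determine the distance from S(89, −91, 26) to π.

8/3

n = (−4, −1, 8); n·P − (-33) = -24; |n| = 9; distance = 24/9 = 8/3.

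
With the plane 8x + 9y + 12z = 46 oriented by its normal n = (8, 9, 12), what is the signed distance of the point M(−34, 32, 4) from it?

18/17

n·M − 46 = 18.
|n| = 17, so the signed distance is 18/17.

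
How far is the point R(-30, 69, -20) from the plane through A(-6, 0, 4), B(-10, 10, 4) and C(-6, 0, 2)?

AB = (-4, 10, 0) and AC = (0, 0, -2), so a normal is n = AB × AC = (-20, -8, 0).
n = (-20, -8, 0); n·P − 120 = -72; |n| = 4√29; distance = 72/(4√29) = 18/√29.

18/√29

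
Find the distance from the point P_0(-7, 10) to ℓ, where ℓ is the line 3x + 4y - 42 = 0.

23/5

d = |3·(-7) + 4·10 − 42| / √(9 + 16) = |-23|/5 = 23/5.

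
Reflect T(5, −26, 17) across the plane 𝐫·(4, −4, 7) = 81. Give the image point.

(-11, -10, -11)

With n = (4, −4, 7), the signed offset is (n·T − 81)/|n|² = 162/81 = 2.
T' = T − 2t·n = (5, −26, 17) − 4·(4, −4, 7) = (−11, −10, −11).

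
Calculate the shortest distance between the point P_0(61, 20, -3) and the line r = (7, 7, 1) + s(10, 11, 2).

Direction vector d = (10, 11, 2).
AP = (54, 13, -4), and AP × d = (70, -148, 464).
|AP × d|² = 242100 and |d|² = 225, so the distance is √(242100/225) = √1076 = 2√269.

2√269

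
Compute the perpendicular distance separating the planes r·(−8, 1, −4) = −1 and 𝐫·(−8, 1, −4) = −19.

2

With common normal n = (−8, 1, −4) (|n| = 9), the distance is |(-1) − (-19)|/|n| = 18/9 = 2.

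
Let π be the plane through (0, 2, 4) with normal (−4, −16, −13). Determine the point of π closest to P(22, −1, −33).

(26, 15, -20)

n = (−4, −16, −13), |n|² = 441, and n·P − (-84) = 441.
t = 441/441 = 1, so the foot is P − t·n = (22, −1, −33) − 1·(−4, −16, −13) = (26, 15, −20).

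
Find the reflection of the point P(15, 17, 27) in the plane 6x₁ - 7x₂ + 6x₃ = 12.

(3, 31, 15)

With n = (6, -7, 6), the signed offset is (n·P − 12)/|n|² = 121/121 = 1.
P' = P − 2t·n = (15, 17, 27) − 2·(6, -7, 6) = (3, 31, 15).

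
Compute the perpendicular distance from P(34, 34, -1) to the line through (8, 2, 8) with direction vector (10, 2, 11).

Direction vector d = (10, 2, 11).
AP = (26, 32, -9); AP·d = 225, |AP|² = 1781, |d|² = 225.
distance² = |AP|² − (AP·d)²/|d|² = 1781 − 50625/225 = 1556, so the distance is 2√389.

2√389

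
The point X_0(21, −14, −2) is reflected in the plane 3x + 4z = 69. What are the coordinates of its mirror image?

(609/25, -14, 62/25)

n = (3, 0, 4), |n|² = 25, n·X_0 − 69 = -14, so t = -14/25.
Foot F = X_0 − (-14/25)·n = (567/25, −14, 6/25); the reflection is 2F − X_0 = (609/25, −14, 62/25).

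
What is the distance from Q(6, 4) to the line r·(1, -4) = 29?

39√17/17

The normal to the line is n = (1, -4) with |n| = √17.
|n·Q − 29| = |-10 − 29| = 39, so the distance is 39/√17.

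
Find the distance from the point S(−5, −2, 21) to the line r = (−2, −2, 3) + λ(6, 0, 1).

Direction vector d = (6, 0, 1).
AP = (−3, 0, 18), and AP × d = (0, 111, 0).
|AP × d|² = 12321 and |d|² = 37, so the distance is √(12321/37) = √333 = 3√37.

3√37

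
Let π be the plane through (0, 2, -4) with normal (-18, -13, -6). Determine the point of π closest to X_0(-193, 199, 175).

The perpendicular from X_0 has direction n = (-18, -13, -6): r = (-193, 199, 175) + t(-18, -13, -6).
Substitute into the plane: n·(X_0 + tn) = -2 gives -163 + 529t = -2, so t = 7/23.
Foot = (-193, 199, 175) + (7/23)·(-18, -13, -6) = (-4565/23, 4486/23, 3983/23).

(-4565/23, 4486/23, 3983/23)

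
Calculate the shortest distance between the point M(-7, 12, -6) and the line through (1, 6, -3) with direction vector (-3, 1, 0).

√19

Direction vector d = (-3, 1, 0).
AP = (-8, 6, -3); AP·d = 30, |AP|² = 109, |d|² = 10.
distance² = |AP|² − (AP·d)²/|d|² = 109 − 900/10 = 19, so the distance is √19.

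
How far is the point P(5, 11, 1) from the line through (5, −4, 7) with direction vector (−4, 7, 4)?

Direction vector d = (−4, 7, 4).
AP = (0, 15, −6); AP·d = 81, |AP|² = 261, |d|² = 81.
distance² = |AP|² − (AP·d)²/|d|² = 261 − 6561/81 = 180, so the distance is 6√5.

6√5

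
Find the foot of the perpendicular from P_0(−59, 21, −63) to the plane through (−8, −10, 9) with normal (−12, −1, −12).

(1, 26, -3)

The perpendicular from P_0 has direction n = (−12, −1, −12): r = (−59, 21, −63) + λ(−12, −1, −12).
Substitute into the plane: n·(P_0 + λn) = -2 gives 1443 + 289λ = -2, so λ = -5.
Foot = (−59, 21, −63) + (-5)·(−12, −1, −12) = (1, 26, −3).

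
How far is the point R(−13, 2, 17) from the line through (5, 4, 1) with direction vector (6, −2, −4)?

4√5

Direction vector d = (6, −2, −4).
AP = (−18, −2, 16); AP·d = -168, |AP|² = 584, |d|² = 56.
distance² = |AP|² − (AP·d)²/|d|² = 584 − 28224/56 = 80, so the distance is 4√5.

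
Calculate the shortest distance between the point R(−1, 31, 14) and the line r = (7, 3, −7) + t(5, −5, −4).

Direction vector d = (5, −5, −4).
AP = (−8, 28, 21), and AP × d = (−7, 73, −100).
|AP × d|² = 15378 and |d|² = 66, so the distance is √(15378/66) = √233.

√233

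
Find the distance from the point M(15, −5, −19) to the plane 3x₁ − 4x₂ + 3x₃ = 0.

n = (3, −4, 3); n·P − 0 = 8; |n| = √34; distance = 8/√34.

4√34/17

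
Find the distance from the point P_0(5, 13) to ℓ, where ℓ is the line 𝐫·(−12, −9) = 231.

136/5

The normal to the line is n = (−12, −9) with |n| = 15.
|n·P_0 − 231| = |-177 − 231| = 408, so the distance is 408/15 = 136/5.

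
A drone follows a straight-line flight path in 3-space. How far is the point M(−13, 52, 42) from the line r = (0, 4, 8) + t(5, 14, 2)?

2√401

Direction vector d = (5, 14, 2).
AP = (−13, 48, 34), and AP × d = (−380, 196, −422).
|AP × d|² = 360900 and |d|² = 225, so the distance is √(360900/225) = √1604 = 2√401.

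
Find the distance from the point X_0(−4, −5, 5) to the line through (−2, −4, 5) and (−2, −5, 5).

2

A direction vector is d = (0, −1, 0).
AP = (−2, −1, 0); AP·d = 1, |AP|² = 5, |d|² = 1.
distance² = |AP|² − (AP·d)²/|d|² = 5 − 1/1 = 4, so the distance is 2.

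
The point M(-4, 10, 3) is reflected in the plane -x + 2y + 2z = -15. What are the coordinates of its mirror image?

n = (-1, 2, 2), |n|² = 9, n·M − (-15) = 45, so t = 45/9 = 5.
Foot F = M − 5·n = (1, 0, -7); the reflection is 2F − M = (6, -10, -17).

(6, -10, -17)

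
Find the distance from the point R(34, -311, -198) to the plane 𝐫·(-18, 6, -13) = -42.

6

n = (-18, 6, -13); n·P − (-42) = 138; |n| = 23; distance = 138/23 = 6.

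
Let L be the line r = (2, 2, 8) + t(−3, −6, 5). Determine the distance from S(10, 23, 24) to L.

Direction vector d = (−3, −6, 5).
AP = (8, 21, 16), and AP × d = (201, −88, 15).
|AP × d|² = 48370 and |d|² = 70, so the distance is √(48370/70) = √691.

√691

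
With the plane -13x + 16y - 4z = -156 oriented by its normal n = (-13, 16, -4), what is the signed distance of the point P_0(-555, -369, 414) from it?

n·P_0 − (-156) = -189.
|n| = 21, so the signed distance is -189/21 = -9.

-9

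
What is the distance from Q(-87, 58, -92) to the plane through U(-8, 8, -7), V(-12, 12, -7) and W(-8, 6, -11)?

9

UV = (-4, 4, 0) and UW = (0, -2, -4), so a normal is n = UV × UW = (-16, -16, 8).
Then n·(-87, 58, -92) - (-56) = -216.
|n| = √(256 + 256 + 64) = 24, so the distance is |-216|/24 = 9.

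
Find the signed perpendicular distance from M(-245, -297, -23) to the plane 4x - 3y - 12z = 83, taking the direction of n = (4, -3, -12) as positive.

8

n·M − 83 = 104.
|n| = 13, so the signed distance is 104/13 = 8.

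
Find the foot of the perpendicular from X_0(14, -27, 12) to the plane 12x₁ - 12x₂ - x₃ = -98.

n = (12, -12, -1), |n|² = 289, and n·X_0 − (-98) = 578.
t = 578/289 = 2, so the foot is X_0 − t·n = (14, -27, 12) − 2·(12, -12, -1) = (-10, -3, 14).

(-10, -3, 14)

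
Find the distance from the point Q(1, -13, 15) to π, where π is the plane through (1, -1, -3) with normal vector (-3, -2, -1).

3√14/7

The plane has equation n·(r − (1, -1, -3)) = 0, i.e. n·r = 2.
n = (-3, -2, -1); n·P − 2 = 6; |n| = √14; distance = 6/√14.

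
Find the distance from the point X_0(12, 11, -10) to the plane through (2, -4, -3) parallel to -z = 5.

Parallel planes share the normal n = (0, 0, -1); since (2, -4, -3) lies on the plane, its equation is -z = 3.
Then n·(12, 11, -10) - 3 = 7.
|n| = √(0 + 0 + 1) = 1, so the distance is |7|/1 = 7.

7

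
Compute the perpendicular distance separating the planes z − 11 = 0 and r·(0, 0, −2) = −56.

17

Divide the second equation by -2 to match normals: z = 28.
With common normal n = (0, 0, 1) (|n| = 1), the distance is |11 − 28|/|n| = 17/1 = 17.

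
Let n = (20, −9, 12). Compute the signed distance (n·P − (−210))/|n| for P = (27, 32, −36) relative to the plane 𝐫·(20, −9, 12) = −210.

6/5

n·P − (-210) = 30.
|n| = 25, so the signed distance is 30/25 = 6/5.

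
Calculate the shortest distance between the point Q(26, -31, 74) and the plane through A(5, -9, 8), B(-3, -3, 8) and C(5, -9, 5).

5

AB = (-8, 6, 0) and AC = (0, 0, -3), so a normal is n = AB × AC = (-18, -24, 0).
Then n·(26, -31, 74) - 126 = 150.
|n| = √(324 + 576 + 0) = 30, so the distance is |150|/30 = 5.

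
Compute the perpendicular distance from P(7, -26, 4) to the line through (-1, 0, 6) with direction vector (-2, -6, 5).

Direction vector d = (-2, -6, 5).
AP = (8, -26, -2); AP·d = 130, |AP|² = 744, |d|² = 65.
distance² = |AP|² − (AP·d)²/|d|² = 744 − 16900/65 = 484, so the distance is 22.

22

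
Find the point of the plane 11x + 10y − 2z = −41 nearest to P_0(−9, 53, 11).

n = (11, 10, −2), |n|² = 225, and n·P_0 − (-41) = 450.
t = 450/225 = 2, so the foot is P_0 − t·n = (−9, 53, 11) − 2·(11, 10, −2) = (−31, 33, 15).

(-31, 33, 15)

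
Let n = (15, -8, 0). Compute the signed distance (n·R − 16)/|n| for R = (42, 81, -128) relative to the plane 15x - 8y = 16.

n·R − 16 = -34.
|n| = 17, so the signed distance is -34/17 = -2.

-2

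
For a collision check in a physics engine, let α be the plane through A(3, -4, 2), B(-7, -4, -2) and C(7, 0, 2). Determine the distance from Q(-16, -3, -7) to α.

AB = (-10, 0, -4) and AC = (4, 4, 0), so a normal is n = AB × AC = (16, -16, -40).
Then n·(-16, -3, -7) - 32 = 40.
|n| = √(256 + 256 + 1600) = 8√33, so the distance is |40|/(8√33) = 5√33/33.

5√33/33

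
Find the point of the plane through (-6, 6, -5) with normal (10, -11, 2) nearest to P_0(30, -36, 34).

n = (10, -11, 2), |n|² = 225, and n·P_0 − (-136) = 900.
t = 900/225 = 4, so the foot is P_0 − t·n = (30, -36, 34) − 4·(10, -11, 2) = (-10, 8, 26).

(-10, 8, 26)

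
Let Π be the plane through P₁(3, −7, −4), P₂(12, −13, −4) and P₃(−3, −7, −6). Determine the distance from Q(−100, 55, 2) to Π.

8

P₁P₂ = (9, −6, 0) and P₁P₃ = (−6, 0, −2), so a normal is n = P₁P₂ × P₁P₃ = (12, 18, −36).
Then n·(−100, 55, 2) − 54 = −336.
|n| = √(144 + 324 + 1296) = 42, so the distance is |-336|/42 = 8.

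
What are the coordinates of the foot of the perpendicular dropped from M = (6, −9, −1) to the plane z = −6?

The perpendicular from M has direction n = (0, 0, 1): r = (6, −9, −1) + t(0, 0, 1).
Substitute into the plane: n·(M + tn) = -6 gives -1 + 1t = -6, so t = -5.
Foot = (6, −9, −1) + (-5)·(0, 0, 1) = (6, −9, −6).

(6, -9, -6)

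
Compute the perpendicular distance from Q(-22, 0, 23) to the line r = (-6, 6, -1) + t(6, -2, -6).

2√46

Direction vector d = (6, -2, -6).
AP = (-16, -6, 24), and AP × d = (84, 48, 68).
|AP × d|² = 13984 and |d|² = 76, so the distance is √(13984/76) = √184 = 2√46.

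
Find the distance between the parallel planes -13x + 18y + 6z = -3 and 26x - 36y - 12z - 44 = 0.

19/23

Divide the second equation by -2 to match normals: -13x + 18y + 6z = -22.
Both planes have normal n = (-13, 18, 6), |n| = 23. Any point on the first plane is at distance |(-22) − (-3)|/|n| = 19/23 from the second.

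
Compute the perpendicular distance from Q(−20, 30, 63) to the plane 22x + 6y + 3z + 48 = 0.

Normal vector n = (22, 6, 3), and n·(−20, 30, 63) − (−48) = −23.
|n| = √(484 + 36 + 9) = 23, so the distance is |-23|/23 = 1.

1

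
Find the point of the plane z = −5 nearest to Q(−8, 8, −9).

The perpendicular from Q has direction n = (0, 0, 1): r = (−8, 8, −9) + μ(0, 0, 1).
Substitute into the plane: n·(Q + μn) = -5 gives -9 + 1μ = -5, so μ = 4.
Foot = (−8, 8, −9) + 4·(0, 0, 1) = (−8, 8, −5).

(-8, 8, -5)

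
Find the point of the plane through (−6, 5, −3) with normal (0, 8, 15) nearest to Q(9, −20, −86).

The perpendicular from Q has direction n = (0, 8, 15): r = (9, −20, −86) + μ(0, 8, 15).
Substitute into the plane: n·(Q + μn) = -5 gives -1450 + 289μ = -5, so μ = 5.
Foot = (9, −20, −86) + 5·(0, 8, 15) = (9, 20, −11).

(9, 20, -11)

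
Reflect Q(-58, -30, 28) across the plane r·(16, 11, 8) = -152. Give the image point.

With n = (16, 11, 8), the signed offset is (n·Q − (-152))/|n|² = -882/441 = -2.
Q' = Q − 2t·n = (-58, -30, 28) − (-4)·(16, 11, 8) = (6, 14, 60).

(6, 14, 60)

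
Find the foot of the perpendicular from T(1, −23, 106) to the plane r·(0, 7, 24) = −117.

(1, -51, 10)

n = (0, 7, 24), |n|² = 625, and n·T − (-117) = 2500.
t = 2500/625 = 4, so the foot is T − t·n = (1, −23, 106) − 4·(0, 7, 24) = (1, −51, 10).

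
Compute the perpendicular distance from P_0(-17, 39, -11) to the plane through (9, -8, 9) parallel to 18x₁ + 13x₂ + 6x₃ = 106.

Parallel planes share the normal n = (18, 13, 6); since (9, -8, 9) lies on the plane, its equation is 18x₁ + 13x₂ + 6x₃ = 112.
Then n·(-17, 39, -11) - 112 = 23.
|n| = √(324 + 169 + 36) = 23, so the distance is |23|/23 = 1.

1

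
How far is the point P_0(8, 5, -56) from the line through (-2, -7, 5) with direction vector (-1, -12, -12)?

53

Direction vector d = (-1, -12, -12).
AP = (10, 12, -61); AP·d = 578, |AP|² = 3965, |d|² = 289.
distance² = |AP|² − (AP·d)²/|d|² = 3965 − 334084/289 = 2809, so the distance is 53.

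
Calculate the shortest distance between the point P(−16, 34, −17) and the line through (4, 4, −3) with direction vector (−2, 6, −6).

2√70

Direction vector d = (−2, 6, −6).
AP = (−20, 30, −14); AP·d = 304, |AP|² = 1496, |d|² = 76.
distance² = |AP|² − (AP·d)²/|d|² = 1496 − 92416/76 = 280, so the distance is 2√70.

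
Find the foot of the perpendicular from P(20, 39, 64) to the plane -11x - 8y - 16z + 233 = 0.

(-13, 15, 16)

The perpendicular from P has direction n = (-11, -8, -16): r = (20, 39, 64) + μ(-11, -8, -16).
Substitute into the plane: n·(P + μn) = -233 gives -1556 + 441μ = -233, so μ = 3.
Foot = (20, 39, 64) + 3·(-11, -8, -16) = (-13, 15, 16).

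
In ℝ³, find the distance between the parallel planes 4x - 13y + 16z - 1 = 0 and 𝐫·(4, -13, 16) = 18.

With common normal n = (4, -13, 16) (|n| = 21), the distance is |1 − 18|/|n| = 17/21.

17/21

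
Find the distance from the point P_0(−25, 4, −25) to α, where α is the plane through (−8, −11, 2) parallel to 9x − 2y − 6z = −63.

21/11

Parallel planes share the normal n = (9, −2, −6); since (−8, −11, 2) lies on the plane, its equation is 9x − 2y − 6z = -62.
Then n·(−25, 4, −25) − (−62) = −21.
|n| = √(81 + 4 + 36) = 11, so the distance is |-21|/11 = 21/11.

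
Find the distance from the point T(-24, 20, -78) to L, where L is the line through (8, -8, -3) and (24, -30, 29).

√377

A direction vector is d = (16, -22, 32).
AP = (-32, 28, -75); AP·d = -3528, |AP|² = 7433, |d|² = 1764.
distance² = |AP|² − (AP·d)²/|d|² = 7433 − 12446784/1764 = 377, so the distance is √377.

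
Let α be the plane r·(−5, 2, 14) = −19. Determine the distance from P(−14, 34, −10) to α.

n = (−5, 2, 14); n·P − (-19) = 17; |n| = 15; distance = 17/15.

17/15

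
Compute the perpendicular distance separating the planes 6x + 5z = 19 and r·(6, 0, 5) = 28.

9/√61

With common normal n = (6, 0, 5) (|n| = √61), the distance is |19 − 28|/|n| = 9/√61 = 9√61/61.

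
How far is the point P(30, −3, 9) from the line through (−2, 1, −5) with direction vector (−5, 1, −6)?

Direction vector d = (−5, 1, −6).
AP = (32, −4, 14), and AP × d = (10, 122, 12).
|AP × d|² = 15128 and |d|² = 62, so the distance is √(15128/62) = √244 = 2√61.

2√61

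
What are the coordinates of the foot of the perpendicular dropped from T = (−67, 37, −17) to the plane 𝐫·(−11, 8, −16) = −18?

(-34, 13, 31)

n = (−11, 8, −16), |n|² = 441, and n·T − (-18) = 1323.
t = 1323/441 = 3, so the foot is T − t·n = (−67, 37, −17) − 3·(−11, 8, −16) = (−34, 13, 31).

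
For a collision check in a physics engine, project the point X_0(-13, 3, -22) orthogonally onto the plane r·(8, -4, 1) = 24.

n = (8, -4, 1), |n|² = 81, and n·X_0 − 24 = -162.
t = -162/81 = -2, so the foot is X_0 − t·n = (-13, 3, -22) − (-2)·(8, -4, 1) = (3, -5, -20).

(3, -5, -20)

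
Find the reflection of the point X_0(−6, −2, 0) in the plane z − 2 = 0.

With n = (0, 0, 1), the signed offset is (n·X_0 − 2)/|n|² = -2/1 = -2.
X_0' = X_0 − 2t·n = (−6, −2, 0) − (-4)·(0, 0, 1) = (−6, −2, 4).

(-6, -2, 4)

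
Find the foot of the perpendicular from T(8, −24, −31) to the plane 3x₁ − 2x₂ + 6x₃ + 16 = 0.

(14, -28, -19)

n = (3, −2, 6), |n|² = 49, and n·T − (-16) = -98.
t = -98/49 = -2, so the foot is T − t·n = (8, −24, −31) − (-2)·(3, −2, 6) = (14, −28, −19).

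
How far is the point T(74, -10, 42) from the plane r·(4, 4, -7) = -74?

n = (4, 4, -7); n·P − (-74) = 36; |n| = 9; distance = 36/9 = 4.

4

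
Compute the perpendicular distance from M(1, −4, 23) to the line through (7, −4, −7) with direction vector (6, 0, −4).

6√13

Direction vector d = (6, 0, −4).
AP = (−6, 0, 30); AP·d = -156, |AP|² = 936, |d|² = 52.
distance² = |AP|² − (AP·d)²/|d|² = 936 − 24336/52 = 468, so the distance is 6√13.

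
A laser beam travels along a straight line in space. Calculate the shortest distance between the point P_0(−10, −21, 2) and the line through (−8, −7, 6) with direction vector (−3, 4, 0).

Direction vector d = (−3, 4, 0).
AP = (−2, −14, −4); AP·d = -50, |AP|² = 216, |d|² = 25.
distance² = |AP|² − (AP·d)²/|d|² = 216 − 2500/25 = 116, so the distance is 2√29.

2√29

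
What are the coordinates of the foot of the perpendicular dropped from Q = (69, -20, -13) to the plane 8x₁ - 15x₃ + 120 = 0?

(45, -20, 32)

n = (8, 0, -15), |n|² = 289, and n·Q − (-120) = 867.
t = 867/289 = 3, so the foot is Q − t·n = (69, -20, -13) − 3·(8, 0, -15) = (45, -20, 32).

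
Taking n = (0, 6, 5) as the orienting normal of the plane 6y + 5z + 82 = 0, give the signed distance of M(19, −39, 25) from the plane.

-27/√61

n·M − (-82) = -27.
|n| = √61, so the signed distance is -27/√61.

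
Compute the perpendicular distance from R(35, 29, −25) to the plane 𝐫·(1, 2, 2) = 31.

n = (1, 2, 2); n·P − 31 = 12; |n| = 3; distance = 12/3 = 4.

4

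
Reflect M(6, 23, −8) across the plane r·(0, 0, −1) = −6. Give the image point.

(6, 23, 20)

With n = (0, 0, −1), the signed offset is (n·M − (-6))/|n|² = 14/1 = 14.
M' = M − 2t·n = (6, 23, −8) − 28·(0, 0, −1) = (6, 23, 20).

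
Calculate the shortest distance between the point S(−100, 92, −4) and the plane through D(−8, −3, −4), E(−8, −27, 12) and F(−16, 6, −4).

DE = (0, −24, 16) and DF = (−8, 9, 0), so a normal is n = DE × DF = (−144, −128, −192).
d = |(-144)·(-100) + (-128)·92 + (-192)·(-4) − 2304| / √(20736 + 16384 + 36864) = |1088| / 272 = 4.

4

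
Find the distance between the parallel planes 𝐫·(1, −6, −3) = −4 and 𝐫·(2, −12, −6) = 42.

25/√46

Divide the second equation by 2 to match normals: x − 6y − 3z = 21.
With common normal n = (1, −6, −3) (|n| = √46), the distance is |(-4) − 21|/|n| = 25/√46 = 25√46/46.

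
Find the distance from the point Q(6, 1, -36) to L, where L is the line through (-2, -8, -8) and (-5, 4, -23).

√257

A direction vector is d = (-3, 12, -15).
AP = (8, 9, -28); AP·d = 504, |AP|² = 929, |d|² = 378.
distance² = |AP|² − (AP·d)²/|d|² = 929 − 254016/378 = 257, so the distance is √257.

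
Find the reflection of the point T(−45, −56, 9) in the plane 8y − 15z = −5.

With n = (0, 8, −15), the signed offset is (n·T − (-5))/|n|² = -578/289 = -2.
T' = T − 2t·n = (−45, −56, 9) − (-4)·(0, 8, −15) = (−45, −24, −51).

(-45, -24, -51)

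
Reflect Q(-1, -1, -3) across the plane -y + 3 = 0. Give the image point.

n = (0, -1, 0), |n|² = 1, n·Q − (-3) = 4, so t = 4/1 = 4.
Foot F = Q − 4·n = (-1, 3, -3); the reflection is 2F − Q = (-1, 7, -3).

(-1, 7, -3)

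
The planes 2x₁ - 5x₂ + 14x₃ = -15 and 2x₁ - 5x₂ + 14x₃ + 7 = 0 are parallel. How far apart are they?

8/15

Both planes have normal n = (2, -5, 14), |n| = 15. Any point on the first plane is at distance |(-7) − (-15)|/|n| = 8/15 from the second.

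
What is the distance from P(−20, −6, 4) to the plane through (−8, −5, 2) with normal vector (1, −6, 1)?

2√38/19

The plane has equation n·(r − (−8, −5, 2)) = 0, i.e. n·r = 24.
Then n·(−20, −6, 4) − 24 = −4.
|n| = √(1 + 36 + 1) = √38, so the distance is |-4|/√38 = 2√38/19.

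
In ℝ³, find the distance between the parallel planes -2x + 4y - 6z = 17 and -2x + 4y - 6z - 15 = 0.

With common normal n = (-2, 4, -6) (|n| = 2√14), the distance is |17 − 15|/|n| = 2/(2√14) = 1/√14.

√14/14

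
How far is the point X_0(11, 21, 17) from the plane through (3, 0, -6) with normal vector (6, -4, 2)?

The plane has equation n·(r − (3, 0, -6)) = 0, i.e. n·r = 6.
Then n·(11, 21, 17) - 6 = 10.
|n| = √(36 + 16 + 4) = 2√14, so the distance is |10|/(2√14) = 5√14/14.

5√14/14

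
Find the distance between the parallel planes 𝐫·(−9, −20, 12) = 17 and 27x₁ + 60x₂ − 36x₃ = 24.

Divide the second equation by -3 to match normals: −9x₁ − 20x₂ + 12x₃ = -8.
Both planes have normal n = (−9, −20, 12), |n| = 25. Any point on the first plane is at distance |(-8) − 17|/|n| = 25/25 = 1 from the second.

1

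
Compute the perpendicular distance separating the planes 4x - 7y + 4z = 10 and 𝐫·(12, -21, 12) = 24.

Divide the second equation by 3 to match normals: 4x - 7y + 4z = 8.
With common normal n = (4, -7, 4) (|n| = 9), the distance is |10 − 8|/|n| = 2/9.

2/9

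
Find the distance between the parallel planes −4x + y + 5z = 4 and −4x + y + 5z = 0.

Both planes have normal n = (−4, 1, 5), |n| = √42. Any point on the first plane is at distance |0 − 4|/|n| = 4/√42 from the second.

2√42/21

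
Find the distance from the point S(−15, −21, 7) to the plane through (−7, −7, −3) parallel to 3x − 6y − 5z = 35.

Parallel planes share the normal n = (3, −6, −5); since (−7, −7, −3) lies on the plane, its equation is 3x − 6y − 5z = 36.
Then n·(−15, −21, 7) − 36 = 10.
|n| = √(9 + 36 + 25) = √70, so the distance is |10|/√70 = √70/7.

10/√70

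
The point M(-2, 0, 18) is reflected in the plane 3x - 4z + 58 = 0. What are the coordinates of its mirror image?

(14/5, 0, 58/5)

n = (3, 0, -4), |n|² = 25, n·M − (-58) = -20, so t = -20/25 = -4/5.
Foot F = M − (-4/5)·n = (2/5, 0, 74/5); the reflection is 2F − M = (14/5, 0, 58/5).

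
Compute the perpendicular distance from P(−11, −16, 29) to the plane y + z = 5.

Normal vector n = (0, 1, 1), and n·(−11, −16, 29) − 5 = 8.
|n| = √(0 + 1 + 1) = √2, so the distance is |8|/√2 = 4√2.

4√2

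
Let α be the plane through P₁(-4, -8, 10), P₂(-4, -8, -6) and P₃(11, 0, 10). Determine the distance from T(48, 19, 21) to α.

P₁P₂ = (0, 0, -16) and P₁P₃ = (15, 8, 0), so a normal is n = P₁P₂ × P₁P₃ = (128, -240, 0).
d = |128·48 + (-240)·19 − 1408| / √(16384 + 57600 + 0) = |176| / 272 = 11/17.

11/17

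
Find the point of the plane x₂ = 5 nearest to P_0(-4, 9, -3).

The perpendicular from P_0 has direction n = (0, 1, 0): r = (-4, 9, -3) + λ(0, 1, 0).
Substitute into the plane: n·(P_0 + λn) = 5 gives 9 + 1λ = 5, so λ = -4.
Foot = (-4, 9, -3) + (-4)·(0, 1, 0) = (-4, 5, -3).

(-4, 5, -3)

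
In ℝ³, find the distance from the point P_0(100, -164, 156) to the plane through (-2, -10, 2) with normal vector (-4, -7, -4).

6

The plane has equation n·(r − (-2, -10, 2)) = 0, i.e. n·r = 70.
d = |(-4)·100 + (-7)·(-164) + (-4)·156 − 70| / √(16 + 49 + 16) = |54| / 9 = 6.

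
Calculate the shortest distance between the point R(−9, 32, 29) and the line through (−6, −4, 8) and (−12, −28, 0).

A direction vector is d = (−6, −24, −8).
AP = (−3, 36, 21), and AP × d = (216, −150, 288).
|AP × d|² = 152100 and |d|² = 676, so the distance is √(152100/676) = √225 = 15.

15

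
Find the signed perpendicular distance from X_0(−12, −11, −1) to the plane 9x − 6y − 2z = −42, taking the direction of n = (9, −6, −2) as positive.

n·X_0 − (-42) = 2.
|n| = 11, so the signed distance is 2/11.

2/11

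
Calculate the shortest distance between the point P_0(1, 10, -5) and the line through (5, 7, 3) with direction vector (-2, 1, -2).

2√2

Direction vector d = (-2, 1, -2).
AP = (-4, 3, -8); AP·d = 27, |AP|² = 89, |d|² = 9.
distance² = |AP|² − (AP·d)²/|d|² = 89 − 729/9 = 8, so the distance is 2√2.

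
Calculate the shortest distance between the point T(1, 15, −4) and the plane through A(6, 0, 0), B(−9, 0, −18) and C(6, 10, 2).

AB = (−15, 0, −18) and AC = (0, 10, 2), so a normal is n = AB × AC = (180, 30, −150).
Then n·(1, 15, −4) − 1080 = 150.
|n| = √(32400 + 900 + 22500) = 30√62, so the distance is |150|/(30√62) = 5√62/62.

5/√62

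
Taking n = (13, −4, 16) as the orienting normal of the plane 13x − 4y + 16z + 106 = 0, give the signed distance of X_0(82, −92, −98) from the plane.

-4/3

n·X_0 − (-106) = -28.
|n| = 21, so the signed distance is -28/21 = -4/3.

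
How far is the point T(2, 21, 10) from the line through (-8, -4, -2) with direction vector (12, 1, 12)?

2√145

Direction vector d = (12, 1, 12).
AP = (10, 25, 12), and AP × d = (288, 24, -290).
|AP × d|² = 167620 and |d|² = 289, so the distance is √(167620/289) = √580 = 2√145.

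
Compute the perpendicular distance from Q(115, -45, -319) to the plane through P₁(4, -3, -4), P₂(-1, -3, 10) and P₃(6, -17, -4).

7

P₁P₂ = (-5, 0, 14) and P₁P₃ = (2, -14, 0), so a normal is n = P₁P₂ × P₁P₃ = (196, 28, 70).
n = (196, 28, 70); n·P − 420 = -1470; |n| = 210; distance = 1470/210 = 7.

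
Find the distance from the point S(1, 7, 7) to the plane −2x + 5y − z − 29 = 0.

Normal vector n = (−2, 5, −1), and n·(1, 7, 7) − 29 = −3.
|n| = √(4 + 25 + 1) = √30, so the distance is |-3|/√30 = 3/√30.

√30/10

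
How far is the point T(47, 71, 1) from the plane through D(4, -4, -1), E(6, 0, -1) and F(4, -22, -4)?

23/√41

DE = (2, 4, 0) and DF = (0, -18, -3), so a normal is n = DE × DF = (-12, 6, -36).
Then n·(47, 71, 1) - (-36) = -138.
|n| = √(144 + 36 + 1296) = 6√41, so the distance is |-138|/(6√41) = 23/√41.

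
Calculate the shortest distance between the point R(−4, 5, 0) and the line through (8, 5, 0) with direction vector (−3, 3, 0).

Direction vector d = (−3, 3, 0).
AP = (−12, 0, 0), and AP × d = (0, 0, −36).
|AP × d|² = 1296 and |d|² = 18, so the distance is √(1296/18) = √72 = 6√2.

6√2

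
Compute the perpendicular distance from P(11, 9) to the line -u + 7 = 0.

4

The normal to the line is n = (-1, 0) with |n| = 1.
|n·P − (-7)| = |-11 − (-7)| = 4, so the distance is 4/1 = 4.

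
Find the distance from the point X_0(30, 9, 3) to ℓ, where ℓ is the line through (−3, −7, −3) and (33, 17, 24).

A direction vector is d = (36, 24, 27).
AP = (33, 16, 6), and AP × d = (288, −675, 216).
|AP × d|² = 585225 and |d|² = 2601, so the distance is √(585225/2601) = √225 = 15.

15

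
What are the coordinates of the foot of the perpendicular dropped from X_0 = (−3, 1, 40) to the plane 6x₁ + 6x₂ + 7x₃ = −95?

(-21, -17, 19)

The perpendicular from X_0 has direction n = (6, 6, 7): r = (−3, 1, 40) + λ(6, 6, 7).
Substitute into the plane: n·(X_0 + λn) = -95 gives 268 + 121λ = -95, so λ = -3.
Foot = (−3, 1, 40) + (-3)·(6, 6, 7) = (−21, −17, 19).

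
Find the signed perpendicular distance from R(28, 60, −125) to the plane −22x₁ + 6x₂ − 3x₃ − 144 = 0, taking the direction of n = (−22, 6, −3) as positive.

-25/23

n·R − 144 = -25.
|n| = 23, so the signed distance is -25/23.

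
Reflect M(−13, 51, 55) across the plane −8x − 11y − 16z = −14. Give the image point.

n = (−8, −11, −16), |n|² = 441, n·M − (-14) = -1323, so t = -1323/441 = -3.
Foot F = M − (-3)·n = (−37, 18, 7); the reflection is 2F − M = (−61, −15, −41).

(-61, -15, -41)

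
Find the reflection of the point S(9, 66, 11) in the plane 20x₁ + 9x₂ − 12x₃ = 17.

(-31, 48, 35)

With n = (20, 9, −12), the signed offset is (n·S − 17)/|n|² = 625/625 = 1.
S' = S − 2t·n = (9, 66, 11) − 2·(20, 9, −12) = (−31, 48, 35).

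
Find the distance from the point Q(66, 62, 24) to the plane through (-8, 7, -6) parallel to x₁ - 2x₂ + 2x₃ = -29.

Parallel planes share the normal n = (1, -2, 2); since (-8, 7, -6) lies on the plane, its equation is x₁ - 2x₂ + 2x₃ = -34.
n = (1, -2, 2); n·P − (-34) = 24; |n| = 3; distance = 24/3 = 8.

8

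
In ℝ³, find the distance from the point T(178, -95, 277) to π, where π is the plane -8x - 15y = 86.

5

Normal vector n = (-8, -15, 0), and n·(178, -95, 277) - 86 = -85.
|n| = √(64 + 225 + 0) = 17, so the distance is |-85|/17 = 5.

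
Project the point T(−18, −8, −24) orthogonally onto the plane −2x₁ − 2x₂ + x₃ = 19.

n = (−2, −2, 1), |n|² = 9, and n·T − 19 = 9.
t = 9/9 = 1, so the foot is T − t·n = (−18, −8, −24) − 1·(−2, −2, 1) = (−16, −6, −25).

(-16, -6, -25)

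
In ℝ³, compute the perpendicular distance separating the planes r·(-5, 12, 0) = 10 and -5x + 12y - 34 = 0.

24/13

With common normal n = (-5, 12, 0) (|n| = 13), the distance is |10 − 34|/|n| = 24/13.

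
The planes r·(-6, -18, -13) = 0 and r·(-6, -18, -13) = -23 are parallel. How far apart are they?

1

Both planes have normal n = (-6, -18, -13), |n| = 23. Any point on the first plane is at distance |(-23) − 0|/|n| = 23/23 = 1 from the second.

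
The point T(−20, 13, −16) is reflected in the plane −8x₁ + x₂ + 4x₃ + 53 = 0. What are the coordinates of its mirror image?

n = (−8, 1, 4), |n|² = 81, n·T − (-53) = 162, so t = 162/81 = 2.
Foot F = T − 2·n = (−4, 11, −24); the reflection is 2F − T = (12, 9, −32).

(12, 9, -32)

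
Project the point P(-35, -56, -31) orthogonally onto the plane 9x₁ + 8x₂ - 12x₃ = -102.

(-26, -48, -43)

n = (9, 8, -12), |n|² = 289, and n·P − (-102) = -289.
t = -289/289 = -1, so the foot is P − t·n = (-35, -56, -31) − (-1)·(9, 8, -12) = (-26, -48, -43).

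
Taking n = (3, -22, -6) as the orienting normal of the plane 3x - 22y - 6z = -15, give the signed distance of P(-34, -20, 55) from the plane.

n·P − (-15) = 23.
|n| = 23, so the signed distance is 23/23 = 1.

1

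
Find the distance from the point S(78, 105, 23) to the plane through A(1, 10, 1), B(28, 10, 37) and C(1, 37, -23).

2

AB = (27, 0, 36) and AC = (0, 27, -24), so a normal is n = AB × AC = (-972, 648, 729).
Then n·(78, 105, 23) - 6237 = 2754.
|n| = √(944784 + 419904 + 531441) = 1377, so the distance is |2754|/1377 = 2.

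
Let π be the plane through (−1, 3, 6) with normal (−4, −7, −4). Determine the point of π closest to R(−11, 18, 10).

The perpendicular from R has direction n = (−4, −7, −4): r = (−11, 18, 10) + t(−4, −7, −4).
Substitute into the plane: n·(R + tn) = -41 gives -122 + 81t = -41, so t = 1.
Foot = (−11, 18, 10) + 1·(−4, −7, −4) = (−15, 11, 6).

(-15, 11, 6)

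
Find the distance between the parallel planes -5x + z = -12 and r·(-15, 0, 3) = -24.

2√26/13

Divide the second equation by 3 to match normals: -5x + z = -8.
Both planes have normal n = (-5, 0, 1), |n| = √26. Any point on the first plane is at distance |(-8) − (-12)|/|n| = 4/√26 = 2√26/13 from the second.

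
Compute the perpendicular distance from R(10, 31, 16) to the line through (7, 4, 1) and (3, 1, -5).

A direction vector is d = (-4, -3, -6).
AP = (3, 27, 15), and AP × d = (-117, -42, 99).
|AP × d|² = 25254 and |d|² = 61, so the distance is √(25254/61) = √414 = 3√46.

3√46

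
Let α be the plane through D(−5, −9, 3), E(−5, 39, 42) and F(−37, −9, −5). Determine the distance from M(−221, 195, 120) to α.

4

DE = (0, 48, 39) and DF = (−32, 0, −8), so a normal is n = DE × DF = (−384, −1248, 1536).
Then n·(−221, 195, 120) − 17760 = 8064.
|n| = √(147456 + 1557504 + 2359296) = 2016, so the distance is |8064|/2016 = 4.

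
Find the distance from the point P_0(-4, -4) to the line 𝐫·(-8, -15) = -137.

229/17

d = |(-8)·(-4) + (-15)·(-4) − (-137)| / √(64 + 225) = |229|/17 = 229/17.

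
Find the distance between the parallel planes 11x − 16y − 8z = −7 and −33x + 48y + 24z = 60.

13/21

Divide the second equation by -3 to match normals: 11x − 16y − 8z = -20.
Both planes have normal n = (11, −16, −8), |n| = 21. Any point on the first plane is at distance |(-20) − (-7)|/|n| = 13/21 from the second.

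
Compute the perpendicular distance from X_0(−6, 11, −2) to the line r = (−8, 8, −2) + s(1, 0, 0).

3

Direction vector d = (1, 0, 0).
AP = (2, 3, 0), and AP × d = (0, 0, −3).
|AP × d|² = 9 and |d|² = 1, so the distance is √9 = 3.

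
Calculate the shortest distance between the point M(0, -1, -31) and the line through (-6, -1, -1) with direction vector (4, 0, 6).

Direction vector d = (4, 0, 6).
AP = (6, 0, -30), and AP × d = (0, -156, 0).
|AP × d|² = 24336 and |d|² = 52, so the distance is √(24336/52) = √468 = 6√13.

6√13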